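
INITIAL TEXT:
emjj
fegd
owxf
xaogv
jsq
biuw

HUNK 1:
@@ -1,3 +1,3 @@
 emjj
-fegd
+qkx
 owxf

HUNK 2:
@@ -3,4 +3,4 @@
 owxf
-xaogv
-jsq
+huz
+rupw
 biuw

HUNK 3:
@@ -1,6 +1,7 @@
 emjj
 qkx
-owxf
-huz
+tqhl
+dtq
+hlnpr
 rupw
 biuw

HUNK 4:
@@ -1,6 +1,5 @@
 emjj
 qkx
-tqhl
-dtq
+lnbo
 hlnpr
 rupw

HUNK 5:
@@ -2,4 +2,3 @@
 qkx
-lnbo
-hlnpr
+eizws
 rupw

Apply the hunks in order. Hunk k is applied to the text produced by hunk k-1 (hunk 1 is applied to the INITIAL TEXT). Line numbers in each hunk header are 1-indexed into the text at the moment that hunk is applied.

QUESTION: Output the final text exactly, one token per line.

Answer: emjj
qkx
eizws
rupw
biuw

Derivation:
Hunk 1: at line 1 remove [fegd] add [qkx] -> 6 lines: emjj qkx owxf xaogv jsq biuw
Hunk 2: at line 3 remove [xaogv,jsq] add [huz,rupw] -> 6 lines: emjj qkx owxf huz rupw biuw
Hunk 3: at line 1 remove [owxf,huz] add [tqhl,dtq,hlnpr] -> 7 lines: emjj qkx tqhl dtq hlnpr rupw biuw
Hunk 4: at line 1 remove [tqhl,dtq] add [lnbo] -> 6 lines: emjj qkx lnbo hlnpr rupw biuw
Hunk 5: at line 2 remove [lnbo,hlnpr] add [eizws] -> 5 lines: emjj qkx eizws rupw biuw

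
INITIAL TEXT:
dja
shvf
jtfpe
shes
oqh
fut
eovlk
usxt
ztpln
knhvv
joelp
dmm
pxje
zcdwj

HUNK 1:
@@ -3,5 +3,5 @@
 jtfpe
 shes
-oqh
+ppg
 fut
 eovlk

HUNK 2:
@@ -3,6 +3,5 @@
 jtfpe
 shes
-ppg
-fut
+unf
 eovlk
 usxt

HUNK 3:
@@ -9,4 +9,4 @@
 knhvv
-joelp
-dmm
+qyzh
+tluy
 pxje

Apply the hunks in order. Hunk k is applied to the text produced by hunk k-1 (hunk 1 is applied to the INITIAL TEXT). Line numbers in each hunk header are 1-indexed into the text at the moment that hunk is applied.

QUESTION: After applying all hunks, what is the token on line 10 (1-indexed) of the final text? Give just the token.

Hunk 1: at line 3 remove [oqh] add [ppg] -> 14 lines: dja shvf jtfpe shes ppg fut eovlk usxt ztpln knhvv joelp dmm pxje zcdwj
Hunk 2: at line 3 remove [ppg,fut] add [unf] -> 13 lines: dja shvf jtfpe shes unf eovlk usxt ztpln knhvv joelp dmm pxje zcdwj
Hunk 3: at line 9 remove [joelp,dmm] add [qyzh,tluy] -> 13 lines: dja shvf jtfpe shes unf eovlk usxt ztpln knhvv qyzh tluy pxje zcdwj
Final line 10: qyzh

Answer: qyzh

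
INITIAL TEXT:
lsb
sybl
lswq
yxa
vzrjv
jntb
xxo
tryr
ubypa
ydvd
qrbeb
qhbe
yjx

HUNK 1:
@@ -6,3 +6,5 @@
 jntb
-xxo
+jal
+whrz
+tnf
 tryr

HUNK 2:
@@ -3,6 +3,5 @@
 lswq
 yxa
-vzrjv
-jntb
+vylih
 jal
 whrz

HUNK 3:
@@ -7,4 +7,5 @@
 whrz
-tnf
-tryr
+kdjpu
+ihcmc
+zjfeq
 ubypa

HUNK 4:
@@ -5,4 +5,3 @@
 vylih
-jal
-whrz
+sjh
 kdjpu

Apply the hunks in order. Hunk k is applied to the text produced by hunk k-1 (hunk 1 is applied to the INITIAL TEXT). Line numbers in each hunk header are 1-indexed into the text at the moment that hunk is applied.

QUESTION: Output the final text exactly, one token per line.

Answer: lsb
sybl
lswq
yxa
vylih
sjh
kdjpu
ihcmc
zjfeq
ubypa
ydvd
qrbeb
qhbe
yjx

Derivation:
Hunk 1: at line 6 remove [xxo] add [jal,whrz,tnf] -> 15 lines: lsb sybl lswq yxa vzrjv jntb jal whrz tnf tryr ubypa ydvd qrbeb qhbe yjx
Hunk 2: at line 3 remove [vzrjv,jntb] add [vylih] -> 14 lines: lsb sybl lswq yxa vylih jal whrz tnf tryr ubypa ydvd qrbeb qhbe yjx
Hunk 3: at line 7 remove [tnf,tryr] add [kdjpu,ihcmc,zjfeq] -> 15 lines: lsb sybl lswq yxa vylih jal whrz kdjpu ihcmc zjfeq ubypa ydvd qrbeb qhbe yjx
Hunk 4: at line 5 remove [jal,whrz] add [sjh] -> 14 lines: lsb sybl lswq yxa vylih sjh kdjpu ihcmc zjfeq ubypa ydvd qrbeb qhbe yjx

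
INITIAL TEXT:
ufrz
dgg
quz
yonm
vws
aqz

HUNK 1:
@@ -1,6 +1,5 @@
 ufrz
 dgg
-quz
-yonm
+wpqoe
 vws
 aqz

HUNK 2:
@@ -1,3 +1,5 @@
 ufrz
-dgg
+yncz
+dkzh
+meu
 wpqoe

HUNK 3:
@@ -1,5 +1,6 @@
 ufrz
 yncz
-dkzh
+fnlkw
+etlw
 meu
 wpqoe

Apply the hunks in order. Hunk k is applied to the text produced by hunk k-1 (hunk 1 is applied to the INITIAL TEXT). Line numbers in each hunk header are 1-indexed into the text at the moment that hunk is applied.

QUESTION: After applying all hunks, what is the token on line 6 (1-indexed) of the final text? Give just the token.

Hunk 1: at line 1 remove [quz,yonm] add [wpqoe] -> 5 lines: ufrz dgg wpqoe vws aqz
Hunk 2: at line 1 remove [dgg] add [yncz,dkzh,meu] -> 7 lines: ufrz yncz dkzh meu wpqoe vws aqz
Hunk 3: at line 1 remove [dkzh] add [fnlkw,etlw] -> 8 lines: ufrz yncz fnlkw etlw meu wpqoe vws aqz
Final line 6: wpqoe

Answer: wpqoe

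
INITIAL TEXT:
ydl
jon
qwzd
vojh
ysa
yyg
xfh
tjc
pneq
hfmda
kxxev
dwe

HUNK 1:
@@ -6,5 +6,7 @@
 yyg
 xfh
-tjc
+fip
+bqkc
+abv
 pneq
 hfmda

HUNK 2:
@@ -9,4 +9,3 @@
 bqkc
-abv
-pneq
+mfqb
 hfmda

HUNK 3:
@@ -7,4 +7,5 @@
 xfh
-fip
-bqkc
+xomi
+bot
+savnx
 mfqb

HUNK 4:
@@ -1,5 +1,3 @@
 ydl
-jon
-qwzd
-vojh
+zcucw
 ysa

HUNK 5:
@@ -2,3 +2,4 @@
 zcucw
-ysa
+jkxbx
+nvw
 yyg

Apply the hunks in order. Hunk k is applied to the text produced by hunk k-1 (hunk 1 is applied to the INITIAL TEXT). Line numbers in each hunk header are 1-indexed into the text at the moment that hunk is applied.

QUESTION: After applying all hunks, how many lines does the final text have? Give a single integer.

Answer: 13

Derivation:
Hunk 1: at line 6 remove [tjc] add [fip,bqkc,abv] -> 14 lines: ydl jon qwzd vojh ysa yyg xfh fip bqkc abv pneq hfmda kxxev dwe
Hunk 2: at line 9 remove [abv,pneq] add [mfqb] -> 13 lines: ydl jon qwzd vojh ysa yyg xfh fip bqkc mfqb hfmda kxxev dwe
Hunk 3: at line 7 remove [fip,bqkc] add [xomi,bot,savnx] -> 14 lines: ydl jon qwzd vojh ysa yyg xfh xomi bot savnx mfqb hfmda kxxev dwe
Hunk 4: at line 1 remove [jon,qwzd,vojh] add [zcucw] -> 12 lines: ydl zcucw ysa yyg xfh xomi bot savnx mfqb hfmda kxxev dwe
Hunk 5: at line 2 remove [ysa] add [jkxbx,nvw] -> 13 lines: ydl zcucw jkxbx nvw yyg xfh xomi bot savnx mfqb hfmda kxxev dwe
Final line count: 13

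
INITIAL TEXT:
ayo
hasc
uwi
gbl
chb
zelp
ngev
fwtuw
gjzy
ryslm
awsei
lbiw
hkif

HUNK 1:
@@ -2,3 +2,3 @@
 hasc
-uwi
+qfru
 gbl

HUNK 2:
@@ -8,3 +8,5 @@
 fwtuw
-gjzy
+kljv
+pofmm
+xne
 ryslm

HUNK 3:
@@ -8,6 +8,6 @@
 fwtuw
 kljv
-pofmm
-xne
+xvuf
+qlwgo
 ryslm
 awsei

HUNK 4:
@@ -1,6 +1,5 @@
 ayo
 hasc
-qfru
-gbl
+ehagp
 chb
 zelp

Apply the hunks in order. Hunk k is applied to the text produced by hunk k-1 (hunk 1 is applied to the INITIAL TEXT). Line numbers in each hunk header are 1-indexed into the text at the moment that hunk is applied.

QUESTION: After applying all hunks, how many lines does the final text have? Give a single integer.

Answer: 14

Derivation:
Hunk 1: at line 2 remove [uwi] add [qfru] -> 13 lines: ayo hasc qfru gbl chb zelp ngev fwtuw gjzy ryslm awsei lbiw hkif
Hunk 2: at line 8 remove [gjzy] add [kljv,pofmm,xne] -> 15 lines: ayo hasc qfru gbl chb zelp ngev fwtuw kljv pofmm xne ryslm awsei lbiw hkif
Hunk 3: at line 8 remove [pofmm,xne] add [xvuf,qlwgo] -> 15 lines: ayo hasc qfru gbl chb zelp ngev fwtuw kljv xvuf qlwgo ryslm awsei lbiw hkif
Hunk 4: at line 1 remove [qfru,gbl] add [ehagp] -> 14 lines: ayo hasc ehagp chb zelp ngev fwtuw kljv xvuf qlwgo ryslm awsei lbiw hkif
Final line count: 14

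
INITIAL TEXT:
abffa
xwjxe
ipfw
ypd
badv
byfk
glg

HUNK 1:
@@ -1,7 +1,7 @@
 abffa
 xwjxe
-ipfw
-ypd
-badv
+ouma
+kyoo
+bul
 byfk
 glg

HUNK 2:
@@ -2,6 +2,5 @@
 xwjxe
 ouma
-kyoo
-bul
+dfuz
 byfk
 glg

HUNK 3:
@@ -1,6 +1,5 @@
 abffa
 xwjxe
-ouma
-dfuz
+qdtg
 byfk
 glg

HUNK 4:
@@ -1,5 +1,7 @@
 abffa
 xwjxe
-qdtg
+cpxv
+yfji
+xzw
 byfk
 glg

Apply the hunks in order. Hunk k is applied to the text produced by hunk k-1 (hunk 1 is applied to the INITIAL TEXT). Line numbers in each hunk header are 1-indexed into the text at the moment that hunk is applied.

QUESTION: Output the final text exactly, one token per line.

Hunk 1: at line 1 remove [ipfw,ypd,badv] add [ouma,kyoo,bul] -> 7 lines: abffa xwjxe ouma kyoo bul byfk glg
Hunk 2: at line 2 remove [kyoo,bul] add [dfuz] -> 6 lines: abffa xwjxe ouma dfuz byfk glg
Hunk 3: at line 1 remove [ouma,dfuz] add [qdtg] -> 5 lines: abffa xwjxe qdtg byfk glg
Hunk 4: at line 1 remove [qdtg] add [cpxv,yfji,xzw] -> 7 lines: abffa xwjxe cpxv yfji xzw byfk glg

Answer: abffa
xwjxe
cpxv
yfji
xzw
byfk
glg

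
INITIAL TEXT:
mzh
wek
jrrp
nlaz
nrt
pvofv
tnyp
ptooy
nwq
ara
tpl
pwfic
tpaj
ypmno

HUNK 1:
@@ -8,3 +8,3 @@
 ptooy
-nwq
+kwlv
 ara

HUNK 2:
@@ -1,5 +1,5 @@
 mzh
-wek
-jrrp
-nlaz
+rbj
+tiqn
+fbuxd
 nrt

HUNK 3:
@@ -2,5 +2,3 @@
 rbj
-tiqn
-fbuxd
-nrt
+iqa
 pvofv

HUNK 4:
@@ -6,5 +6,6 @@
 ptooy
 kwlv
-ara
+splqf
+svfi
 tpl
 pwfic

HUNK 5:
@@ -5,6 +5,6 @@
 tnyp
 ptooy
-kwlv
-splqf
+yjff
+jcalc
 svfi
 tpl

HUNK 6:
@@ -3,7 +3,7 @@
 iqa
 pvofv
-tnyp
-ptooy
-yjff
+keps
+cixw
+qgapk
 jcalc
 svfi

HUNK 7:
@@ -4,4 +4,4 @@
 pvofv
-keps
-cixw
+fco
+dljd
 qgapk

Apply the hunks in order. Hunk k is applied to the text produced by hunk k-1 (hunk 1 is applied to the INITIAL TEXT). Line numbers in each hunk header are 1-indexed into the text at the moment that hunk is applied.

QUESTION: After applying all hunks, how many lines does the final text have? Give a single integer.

Hunk 1: at line 8 remove [nwq] add [kwlv] -> 14 lines: mzh wek jrrp nlaz nrt pvofv tnyp ptooy kwlv ara tpl pwfic tpaj ypmno
Hunk 2: at line 1 remove [wek,jrrp,nlaz] add [rbj,tiqn,fbuxd] -> 14 lines: mzh rbj tiqn fbuxd nrt pvofv tnyp ptooy kwlv ara tpl pwfic tpaj ypmno
Hunk 3: at line 2 remove [tiqn,fbuxd,nrt] add [iqa] -> 12 lines: mzh rbj iqa pvofv tnyp ptooy kwlv ara tpl pwfic tpaj ypmno
Hunk 4: at line 6 remove [ara] add [splqf,svfi] -> 13 lines: mzh rbj iqa pvofv tnyp ptooy kwlv splqf svfi tpl pwfic tpaj ypmno
Hunk 5: at line 5 remove [kwlv,splqf] add [yjff,jcalc] -> 13 lines: mzh rbj iqa pvofv tnyp ptooy yjff jcalc svfi tpl pwfic tpaj ypmno
Hunk 6: at line 3 remove [tnyp,ptooy,yjff] add [keps,cixw,qgapk] -> 13 lines: mzh rbj iqa pvofv keps cixw qgapk jcalc svfi tpl pwfic tpaj ypmno
Hunk 7: at line 4 remove [keps,cixw] add [fco,dljd] -> 13 lines: mzh rbj iqa pvofv fco dljd qgapk jcalc svfi tpl pwfic tpaj ypmno
Final line count: 13

Answer: 13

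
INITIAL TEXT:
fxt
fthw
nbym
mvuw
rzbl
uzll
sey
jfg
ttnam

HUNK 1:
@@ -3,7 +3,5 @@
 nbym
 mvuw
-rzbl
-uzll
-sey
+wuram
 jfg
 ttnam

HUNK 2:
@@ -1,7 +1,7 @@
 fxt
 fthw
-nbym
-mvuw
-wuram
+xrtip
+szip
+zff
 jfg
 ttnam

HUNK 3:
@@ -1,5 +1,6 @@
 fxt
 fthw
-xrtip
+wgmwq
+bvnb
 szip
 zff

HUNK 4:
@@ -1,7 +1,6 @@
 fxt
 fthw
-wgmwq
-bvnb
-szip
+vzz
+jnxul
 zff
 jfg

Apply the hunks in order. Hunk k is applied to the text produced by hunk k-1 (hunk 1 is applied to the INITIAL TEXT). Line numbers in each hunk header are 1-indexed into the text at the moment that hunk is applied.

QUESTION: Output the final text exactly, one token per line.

Answer: fxt
fthw
vzz
jnxul
zff
jfg
ttnam

Derivation:
Hunk 1: at line 3 remove [rzbl,uzll,sey] add [wuram] -> 7 lines: fxt fthw nbym mvuw wuram jfg ttnam
Hunk 2: at line 1 remove [nbym,mvuw,wuram] add [xrtip,szip,zff] -> 7 lines: fxt fthw xrtip szip zff jfg ttnam
Hunk 3: at line 1 remove [xrtip] add [wgmwq,bvnb] -> 8 lines: fxt fthw wgmwq bvnb szip zff jfg ttnam
Hunk 4: at line 1 remove [wgmwq,bvnb,szip] add [vzz,jnxul] -> 7 lines: fxt fthw vzz jnxul zff jfg ttnam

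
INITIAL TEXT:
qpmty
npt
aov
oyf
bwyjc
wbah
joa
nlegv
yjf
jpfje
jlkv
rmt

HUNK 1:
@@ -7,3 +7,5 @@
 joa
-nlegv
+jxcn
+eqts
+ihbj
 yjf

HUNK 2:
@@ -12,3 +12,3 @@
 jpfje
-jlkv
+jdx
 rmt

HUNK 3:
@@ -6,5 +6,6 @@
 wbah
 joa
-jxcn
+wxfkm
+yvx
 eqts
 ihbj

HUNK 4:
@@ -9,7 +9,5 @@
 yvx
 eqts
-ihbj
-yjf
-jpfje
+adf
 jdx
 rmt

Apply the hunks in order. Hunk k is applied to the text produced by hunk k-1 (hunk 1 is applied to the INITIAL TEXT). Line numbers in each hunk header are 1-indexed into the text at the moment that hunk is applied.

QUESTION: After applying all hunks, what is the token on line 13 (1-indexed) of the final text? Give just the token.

Hunk 1: at line 7 remove [nlegv] add [jxcn,eqts,ihbj] -> 14 lines: qpmty npt aov oyf bwyjc wbah joa jxcn eqts ihbj yjf jpfje jlkv rmt
Hunk 2: at line 12 remove [jlkv] add [jdx] -> 14 lines: qpmty npt aov oyf bwyjc wbah joa jxcn eqts ihbj yjf jpfje jdx rmt
Hunk 3: at line 6 remove [jxcn] add [wxfkm,yvx] -> 15 lines: qpmty npt aov oyf bwyjc wbah joa wxfkm yvx eqts ihbj yjf jpfje jdx rmt
Hunk 4: at line 9 remove [ihbj,yjf,jpfje] add [adf] -> 13 lines: qpmty npt aov oyf bwyjc wbah joa wxfkm yvx eqts adf jdx rmt
Final line 13: rmt

Answer: rmt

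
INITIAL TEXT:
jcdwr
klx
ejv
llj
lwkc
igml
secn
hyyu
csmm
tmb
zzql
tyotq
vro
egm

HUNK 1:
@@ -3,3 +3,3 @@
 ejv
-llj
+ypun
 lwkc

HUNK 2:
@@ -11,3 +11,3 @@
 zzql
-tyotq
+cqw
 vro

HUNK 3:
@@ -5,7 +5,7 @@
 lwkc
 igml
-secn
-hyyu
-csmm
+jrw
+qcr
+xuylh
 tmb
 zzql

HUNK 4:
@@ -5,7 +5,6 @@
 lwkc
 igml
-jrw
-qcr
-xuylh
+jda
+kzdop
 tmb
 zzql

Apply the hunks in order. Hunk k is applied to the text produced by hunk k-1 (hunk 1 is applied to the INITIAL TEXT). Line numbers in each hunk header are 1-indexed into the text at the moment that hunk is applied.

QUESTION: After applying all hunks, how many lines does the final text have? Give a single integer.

Hunk 1: at line 3 remove [llj] add [ypun] -> 14 lines: jcdwr klx ejv ypun lwkc igml secn hyyu csmm tmb zzql tyotq vro egm
Hunk 2: at line 11 remove [tyotq] add [cqw] -> 14 lines: jcdwr klx ejv ypun lwkc igml secn hyyu csmm tmb zzql cqw vro egm
Hunk 3: at line 5 remove [secn,hyyu,csmm] add [jrw,qcr,xuylh] -> 14 lines: jcdwr klx ejv ypun lwkc igml jrw qcr xuylh tmb zzql cqw vro egm
Hunk 4: at line 5 remove [jrw,qcr,xuylh] add [jda,kzdop] -> 13 lines: jcdwr klx ejv ypun lwkc igml jda kzdop tmb zzql cqw vro egm
Final line count: 13

Answer: 13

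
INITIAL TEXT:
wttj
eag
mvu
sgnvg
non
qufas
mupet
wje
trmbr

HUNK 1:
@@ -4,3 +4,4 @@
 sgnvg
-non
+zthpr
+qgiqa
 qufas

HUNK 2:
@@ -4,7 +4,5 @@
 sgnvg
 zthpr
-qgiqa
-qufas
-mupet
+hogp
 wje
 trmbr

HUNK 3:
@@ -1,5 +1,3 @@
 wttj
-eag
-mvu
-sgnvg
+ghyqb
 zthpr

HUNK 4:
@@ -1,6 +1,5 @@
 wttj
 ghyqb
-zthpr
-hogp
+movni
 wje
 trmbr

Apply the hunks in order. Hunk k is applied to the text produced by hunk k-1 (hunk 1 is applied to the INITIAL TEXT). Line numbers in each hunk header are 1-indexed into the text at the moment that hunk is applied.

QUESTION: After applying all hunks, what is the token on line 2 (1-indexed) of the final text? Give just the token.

Hunk 1: at line 4 remove [non] add [zthpr,qgiqa] -> 10 lines: wttj eag mvu sgnvg zthpr qgiqa qufas mupet wje trmbr
Hunk 2: at line 4 remove [qgiqa,qufas,mupet] add [hogp] -> 8 lines: wttj eag mvu sgnvg zthpr hogp wje trmbr
Hunk 3: at line 1 remove [eag,mvu,sgnvg] add [ghyqb] -> 6 lines: wttj ghyqb zthpr hogp wje trmbr
Hunk 4: at line 1 remove [zthpr,hogp] add [movni] -> 5 lines: wttj ghyqb movni wje trmbr
Final line 2: ghyqb

Answer: ghyqb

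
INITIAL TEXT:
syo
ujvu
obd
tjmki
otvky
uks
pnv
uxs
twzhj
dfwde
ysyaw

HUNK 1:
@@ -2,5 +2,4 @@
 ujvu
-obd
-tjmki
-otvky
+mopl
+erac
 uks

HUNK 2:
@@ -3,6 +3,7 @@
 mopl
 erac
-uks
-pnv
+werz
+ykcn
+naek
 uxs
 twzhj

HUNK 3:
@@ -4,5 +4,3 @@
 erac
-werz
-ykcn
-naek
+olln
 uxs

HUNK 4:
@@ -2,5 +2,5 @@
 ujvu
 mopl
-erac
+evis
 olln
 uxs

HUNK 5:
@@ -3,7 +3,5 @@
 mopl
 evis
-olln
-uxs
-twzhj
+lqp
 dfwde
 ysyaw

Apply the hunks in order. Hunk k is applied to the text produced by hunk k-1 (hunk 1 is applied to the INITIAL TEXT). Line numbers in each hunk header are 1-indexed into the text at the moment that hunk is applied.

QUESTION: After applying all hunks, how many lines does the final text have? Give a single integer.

Answer: 7

Derivation:
Hunk 1: at line 2 remove [obd,tjmki,otvky] add [mopl,erac] -> 10 lines: syo ujvu mopl erac uks pnv uxs twzhj dfwde ysyaw
Hunk 2: at line 3 remove [uks,pnv] add [werz,ykcn,naek] -> 11 lines: syo ujvu mopl erac werz ykcn naek uxs twzhj dfwde ysyaw
Hunk 3: at line 4 remove [werz,ykcn,naek] add [olln] -> 9 lines: syo ujvu mopl erac olln uxs twzhj dfwde ysyaw
Hunk 4: at line 2 remove [erac] add [evis] -> 9 lines: syo ujvu mopl evis olln uxs twzhj dfwde ysyaw
Hunk 5: at line 3 remove [olln,uxs,twzhj] add [lqp] -> 7 lines: syo ujvu mopl evis lqp dfwde ysyaw
Final line count: 7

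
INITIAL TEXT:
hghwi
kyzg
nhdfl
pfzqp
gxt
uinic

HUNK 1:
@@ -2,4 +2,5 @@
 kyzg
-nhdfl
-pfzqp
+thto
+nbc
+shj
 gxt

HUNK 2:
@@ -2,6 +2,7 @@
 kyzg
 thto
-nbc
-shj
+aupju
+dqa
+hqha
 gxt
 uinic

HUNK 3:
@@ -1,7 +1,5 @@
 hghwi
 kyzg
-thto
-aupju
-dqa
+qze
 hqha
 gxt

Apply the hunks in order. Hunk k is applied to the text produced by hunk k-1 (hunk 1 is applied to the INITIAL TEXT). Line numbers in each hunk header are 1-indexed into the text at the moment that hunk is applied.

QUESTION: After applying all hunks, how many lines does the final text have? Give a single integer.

Answer: 6

Derivation:
Hunk 1: at line 2 remove [nhdfl,pfzqp] add [thto,nbc,shj] -> 7 lines: hghwi kyzg thto nbc shj gxt uinic
Hunk 2: at line 2 remove [nbc,shj] add [aupju,dqa,hqha] -> 8 lines: hghwi kyzg thto aupju dqa hqha gxt uinic
Hunk 3: at line 1 remove [thto,aupju,dqa] add [qze] -> 6 lines: hghwi kyzg qze hqha gxt uinic
Final line count: 6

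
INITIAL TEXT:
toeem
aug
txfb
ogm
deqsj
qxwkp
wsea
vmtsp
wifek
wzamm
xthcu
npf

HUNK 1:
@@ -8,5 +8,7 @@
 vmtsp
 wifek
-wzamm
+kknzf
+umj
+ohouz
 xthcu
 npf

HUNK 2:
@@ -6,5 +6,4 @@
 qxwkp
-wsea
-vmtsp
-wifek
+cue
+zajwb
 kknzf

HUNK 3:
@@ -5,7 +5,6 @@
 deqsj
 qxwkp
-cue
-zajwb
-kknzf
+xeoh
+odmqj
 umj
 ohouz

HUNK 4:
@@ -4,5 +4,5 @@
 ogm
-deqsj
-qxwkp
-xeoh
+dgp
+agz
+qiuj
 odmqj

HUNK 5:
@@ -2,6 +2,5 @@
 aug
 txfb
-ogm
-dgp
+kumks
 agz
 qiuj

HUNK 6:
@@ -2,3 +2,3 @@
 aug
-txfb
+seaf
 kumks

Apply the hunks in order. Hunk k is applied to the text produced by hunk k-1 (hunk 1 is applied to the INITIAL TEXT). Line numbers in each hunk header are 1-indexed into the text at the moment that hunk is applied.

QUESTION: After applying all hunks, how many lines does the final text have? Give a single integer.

Hunk 1: at line 8 remove [wzamm] add [kknzf,umj,ohouz] -> 14 lines: toeem aug txfb ogm deqsj qxwkp wsea vmtsp wifek kknzf umj ohouz xthcu npf
Hunk 2: at line 6 remove [wsea,vmtsp,wifek] add [cue,zajwb] -> 13 lines: toeem aug txfb ogm deqsj qxwkp cue zajwb kknzf umj ohouz xthcu npf
Hunk 3: at line 5 remove [cue,zajwb,kknzf] add [xeoh,odmqj] -> 12 lines: toeem aug txfb ogm deqsj qxwkp xeoh odmqj umj ohouz xthcu npf
Hunk 4: at line 4 remove [deqsj,qxwkp,xeoh] add [dgp,agz,qiuj] -> 12 lines: toeem aug txfb ogm dgp agz qiuj odmqj umj ohouz xthcu npf
Hunk 5: at line 2 remove [ogm,dgp] add [kumks] -> 11 lines: toeem aug txfb kumks agz qiuj odmqj umj ohouz xthcu npf
Hunk 6: at line 2 remove [txfb] add [seaf] -> 11 lines: toeem aug seaf kumks agz qiuj odmqj umj ohouz xthcu npf
Final line count: 11

Answer: 11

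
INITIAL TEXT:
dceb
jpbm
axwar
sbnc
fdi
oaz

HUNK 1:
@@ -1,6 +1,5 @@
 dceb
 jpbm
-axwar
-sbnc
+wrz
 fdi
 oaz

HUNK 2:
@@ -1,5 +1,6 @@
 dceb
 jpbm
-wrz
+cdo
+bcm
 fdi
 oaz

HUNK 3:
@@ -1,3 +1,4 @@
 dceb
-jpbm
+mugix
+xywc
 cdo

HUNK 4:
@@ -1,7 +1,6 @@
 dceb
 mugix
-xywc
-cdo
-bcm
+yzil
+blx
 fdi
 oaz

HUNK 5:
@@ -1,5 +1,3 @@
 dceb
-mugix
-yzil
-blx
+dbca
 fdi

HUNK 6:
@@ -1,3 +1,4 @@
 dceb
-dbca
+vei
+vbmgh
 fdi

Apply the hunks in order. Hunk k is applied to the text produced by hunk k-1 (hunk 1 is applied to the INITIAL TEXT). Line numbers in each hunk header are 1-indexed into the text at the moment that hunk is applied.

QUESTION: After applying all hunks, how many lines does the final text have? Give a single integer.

Hunk 1: at line 1 remove [axwar,sbnc] add [wrz] -> 5 lines: dceb jpbm wrz fdi oaz
Hunk 2: at line 1 remove [wrz] add [cdo,bcm] -> 6 lines: dceb jpbm cdo bcm fdi oaz
Hunk 3: at line 1 remove [jpbm] add [mugix,xywc] -> 7 lines: dceb mugix xywc cdo bcm fdi oaz
Hunk 4: at line 1 remove [xywc,cdo,bcm] add [yzil,blx] -> 6 lines: dceb mugix yzil blx fdi oaz
Hunk 5: at line 1 remove [mugix,yzil,blx] add [dbca] -> 4 lines: dceb dbca fdi oaz
Hunk 6: at line 1 remove [dbca] add [vei,vbmgh] -> 5 lines: dceb vei vbmgh fdi oaz
Final line count: 5

Answer: 5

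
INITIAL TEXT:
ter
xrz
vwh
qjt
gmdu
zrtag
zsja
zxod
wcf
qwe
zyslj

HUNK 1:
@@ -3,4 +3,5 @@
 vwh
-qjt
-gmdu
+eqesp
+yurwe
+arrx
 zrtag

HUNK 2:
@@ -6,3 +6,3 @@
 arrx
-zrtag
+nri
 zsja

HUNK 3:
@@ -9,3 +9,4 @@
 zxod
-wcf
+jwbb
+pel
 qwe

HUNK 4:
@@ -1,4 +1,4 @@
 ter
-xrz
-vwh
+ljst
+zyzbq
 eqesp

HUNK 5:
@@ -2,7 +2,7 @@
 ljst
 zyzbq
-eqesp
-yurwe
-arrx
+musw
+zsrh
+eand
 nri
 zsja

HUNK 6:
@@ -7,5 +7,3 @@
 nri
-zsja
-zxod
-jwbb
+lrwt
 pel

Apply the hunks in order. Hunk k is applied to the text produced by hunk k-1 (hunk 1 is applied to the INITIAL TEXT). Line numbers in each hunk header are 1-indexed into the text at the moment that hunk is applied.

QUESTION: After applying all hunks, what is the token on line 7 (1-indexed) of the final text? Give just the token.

Hunk 1: at line 3 remove [qjt,gmdu] add [eqesp,yurwe,arrx] -> 12 lines: ter xrz vwh eqesp yurwe arrx zrtag zsja zxod wcf qwe zyslj
Hunk 2: at line 6 remove [zrtag] add [nri] -> 12 lines: ter xrz vwh eqesp yurwe arrx nri zsja zxod wcf qwe zyslj
Hunk 3: at line 9 remove [wcf] add [jwbb,pel] -> 13 lines: ter xrz vwh eqesp yurwe arrx nri zsja zxod jwbb pel qwe zyslj
Hunk 4: at line 1 remove [xrz,vwh] add [ljst,zyzbq] -> 13 lines: ter ljst zyzbq eqesp yurwe arrx nri zsja zxod jwbb pel qwe zyslj
Hunk 5: at line 2 remove [eqesp,yurwe,arrx] add [musw,zsrh,eand] -> 13 lines: ter ljst zyzbq musw zsrh eand nri zsja zxod jwbb pel qwe zyslj
Hunk 6: at line 7 remove [zsja,zxod,jwbb] add [lrwt] -> 11 lines: ter ljst zyzbq musw zsrh eand nri lrwt pel qwe zyslj
Final line 7: nri

Answer: nri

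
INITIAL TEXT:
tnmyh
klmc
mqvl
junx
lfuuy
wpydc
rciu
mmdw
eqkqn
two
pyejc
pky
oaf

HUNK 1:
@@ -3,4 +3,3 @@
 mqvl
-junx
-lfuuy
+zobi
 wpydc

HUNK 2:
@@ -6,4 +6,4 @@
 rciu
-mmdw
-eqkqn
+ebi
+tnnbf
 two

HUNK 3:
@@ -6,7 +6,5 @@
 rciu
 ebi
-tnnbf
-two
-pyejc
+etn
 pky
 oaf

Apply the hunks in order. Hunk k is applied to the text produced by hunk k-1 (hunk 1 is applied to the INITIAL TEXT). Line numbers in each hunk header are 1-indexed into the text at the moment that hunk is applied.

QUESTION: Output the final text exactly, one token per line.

Hunk 1: at line 3 remove [junx,lfuuy] add [zobi] -> 12 lines: tnmyh klmc mqvl zobi wpydc rciu mmdw eqkqn two pyejc pky oaf
Hunk 2: at line 6 remove [mmdw,eqkqn] add [ebi,tnnbf] -> 12 lines: tnmyh klmc mqvl zobi wpydc rciu ebi tnnbf two pyejc pky oaf
Hunk 3: at line 6 remove [tnnbf,two,pyejc] add [etn] -> 10 lines: tnmyh klmc mqvl zobi wpydc rciu ebi etn pky oaf

Answer: tnmyh
klmc
mqvl
zobi
wpydc
rciu
ebi
etn
pky
oaf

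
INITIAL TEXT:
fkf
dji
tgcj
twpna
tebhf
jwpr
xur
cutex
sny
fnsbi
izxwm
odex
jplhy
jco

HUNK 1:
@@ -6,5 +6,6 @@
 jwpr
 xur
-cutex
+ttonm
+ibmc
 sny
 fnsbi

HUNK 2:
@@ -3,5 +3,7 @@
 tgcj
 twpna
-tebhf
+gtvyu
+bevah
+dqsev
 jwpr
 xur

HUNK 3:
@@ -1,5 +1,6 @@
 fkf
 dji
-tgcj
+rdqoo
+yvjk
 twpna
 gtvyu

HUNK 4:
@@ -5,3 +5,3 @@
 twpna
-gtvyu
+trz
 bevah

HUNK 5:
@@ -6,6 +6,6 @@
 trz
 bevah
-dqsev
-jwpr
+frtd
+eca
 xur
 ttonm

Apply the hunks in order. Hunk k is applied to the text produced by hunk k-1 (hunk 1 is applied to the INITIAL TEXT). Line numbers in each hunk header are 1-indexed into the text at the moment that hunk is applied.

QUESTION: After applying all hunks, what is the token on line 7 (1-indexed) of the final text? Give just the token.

Hunk 1: at line 6 remove [cutex] add [ttonm,ibmc] -> 15 lines: fkf dji tgcj twpna tebhf jwpr xur ttonm ibmc sny fnsbi izxwm odex jplhy jco
Hunk 2: at line 3 remove [tebhf] add [gtvyu,bevah,dqsev] -> 17 lines: fkf dji tgcj twpna gtvyu bevah dqsev jwpr xur ttonm ibmc sny fnsbi izxwm odex jplhy jco
Hunk 3: at line 1 remove [tgcj] add [rdqoo,yvjk] -> 18 lines: fkf dji rdqoo yvjk twpna gtvyu bevah dqsev jwpr xur ttonm ibmc sny fnsbi izxwm odex jplhy jco
Hunk 4: at line 5 remove [gtvyu] add [trz] -> 18 lines: fkf dji rdqoo yvjk twpna trz bevah dqsev jwpr xur ttonm ibmc sny fnsbi izxwm odex jplhy jco
Hunk 5: at line 6 remove [dqsev,jwpr] add [frtd,eca] -> 18 lines: fkf dji rdqoo yvjk twpna trz bevah frtd eca xur ttonm ibmc sny fnsbi izxwm odex jplhy jco
Final line 7: bevah

Answer: bevah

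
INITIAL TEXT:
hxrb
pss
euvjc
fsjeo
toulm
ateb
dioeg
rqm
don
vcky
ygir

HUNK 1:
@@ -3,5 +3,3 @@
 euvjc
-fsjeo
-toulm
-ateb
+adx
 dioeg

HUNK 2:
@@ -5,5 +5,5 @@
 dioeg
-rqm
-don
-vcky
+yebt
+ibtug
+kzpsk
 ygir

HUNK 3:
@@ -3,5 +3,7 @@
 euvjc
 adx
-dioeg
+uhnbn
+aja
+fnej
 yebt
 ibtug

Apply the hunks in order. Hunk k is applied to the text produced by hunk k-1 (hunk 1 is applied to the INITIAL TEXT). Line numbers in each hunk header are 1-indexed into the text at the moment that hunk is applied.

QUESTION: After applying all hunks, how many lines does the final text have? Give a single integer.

Answer: 11

Derivation:
Hunk 1: at line 3 remove [fsjeo,toulm,ateb] add [adx] -> 9 lines: hxrb pss euvjc adx dioeg rqm don vcky ygir
Hunk 2: at line 5 remove [rqm,don,vcky] add [yebt,ibtug,kzpsk] -> 9 lines: hxrb pss euvjc adx dioeg yebt ibtug kzpsk ygir
Hunk 3: at line 3 remove [dioeg] add [uhnbn,aja,fnej] -> 11 lines: hxrb pss euvjc adx uhnbn aja fnej yebt ibtug kzpsk ygir
Final line count: 11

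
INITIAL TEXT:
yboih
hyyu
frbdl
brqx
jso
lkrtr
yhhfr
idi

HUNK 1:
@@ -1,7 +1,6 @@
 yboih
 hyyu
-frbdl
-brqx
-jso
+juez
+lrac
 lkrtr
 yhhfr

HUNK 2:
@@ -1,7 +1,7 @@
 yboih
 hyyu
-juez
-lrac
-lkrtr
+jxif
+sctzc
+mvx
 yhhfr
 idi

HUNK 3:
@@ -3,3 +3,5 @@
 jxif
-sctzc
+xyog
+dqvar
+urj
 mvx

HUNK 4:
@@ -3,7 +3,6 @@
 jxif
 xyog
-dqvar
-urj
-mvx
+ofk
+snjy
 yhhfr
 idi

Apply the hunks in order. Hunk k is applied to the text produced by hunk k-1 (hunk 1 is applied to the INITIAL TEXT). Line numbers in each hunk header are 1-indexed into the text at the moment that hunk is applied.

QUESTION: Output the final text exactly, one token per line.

Answer: yboih
hyyu
jxif
xyog
ofk
snjy
yhhfr
idi

Derivation:
Hunk 1: at line 1 remove [frbdl,brqx,jso] add [juez,lrac] -> 7 lines: yboih hyyu juez lrac lkrtr yhhfr idi
Hunk 2: at line 1 remove [juez,lrac,lkrtr] add [jxif,sctzc,mvx] -> 7 lines: yboih hyyu jxif sctzc mvx yhhfr idi
Hunk 3: at line 3 remove [sctzc] add [xyog,dqvar,urj] -> 9 lines: yboih hyyu jxif xyog dqvar urj mvx yhhfr idi
Hunk 4: at line 3 remove [dqvar,urj,mvx] add [ofk,snjy] -> 8 lines: yboih hyyu jxif xyog ofk snjy yhhfr idi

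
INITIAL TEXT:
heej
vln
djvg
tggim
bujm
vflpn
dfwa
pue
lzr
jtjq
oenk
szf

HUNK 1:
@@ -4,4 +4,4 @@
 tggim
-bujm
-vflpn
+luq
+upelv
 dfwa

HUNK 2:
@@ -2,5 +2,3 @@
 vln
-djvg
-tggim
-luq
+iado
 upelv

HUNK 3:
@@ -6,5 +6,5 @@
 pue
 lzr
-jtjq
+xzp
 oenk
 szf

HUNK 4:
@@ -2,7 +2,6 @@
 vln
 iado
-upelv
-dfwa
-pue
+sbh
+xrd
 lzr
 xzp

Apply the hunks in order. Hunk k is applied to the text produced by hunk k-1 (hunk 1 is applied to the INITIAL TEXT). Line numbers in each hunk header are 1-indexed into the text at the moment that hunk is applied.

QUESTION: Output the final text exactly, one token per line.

Hunk 1: at line 4 remove [bujm,vflpn] add [luq,upelv] -> 12 lines: heej vln djvg tggim luq upelv dfwa pue lzr jtjq oenk szf
Hunk 2: at line 2 remove [djvg,tggim,luq] add [iado] -> 10 lines: heej vln iado upelv dfwa pue lzr jtjq oenk szf
Hunk 3: at line 6 remove [jtjq] add [xzp] -> 10 lines: heej vln iado upelv dfwa pue lzr xzp oenk szf
Hunk 4: at line 2 remove [upelv,dfwa,pue] add [sbh,xrd] -> 9 lines: heej vln iado sbh xrd lzr xzp oenk szf

Answer: heej
vln
iado
sbh
xrd
lzr
xzp
oenk
szf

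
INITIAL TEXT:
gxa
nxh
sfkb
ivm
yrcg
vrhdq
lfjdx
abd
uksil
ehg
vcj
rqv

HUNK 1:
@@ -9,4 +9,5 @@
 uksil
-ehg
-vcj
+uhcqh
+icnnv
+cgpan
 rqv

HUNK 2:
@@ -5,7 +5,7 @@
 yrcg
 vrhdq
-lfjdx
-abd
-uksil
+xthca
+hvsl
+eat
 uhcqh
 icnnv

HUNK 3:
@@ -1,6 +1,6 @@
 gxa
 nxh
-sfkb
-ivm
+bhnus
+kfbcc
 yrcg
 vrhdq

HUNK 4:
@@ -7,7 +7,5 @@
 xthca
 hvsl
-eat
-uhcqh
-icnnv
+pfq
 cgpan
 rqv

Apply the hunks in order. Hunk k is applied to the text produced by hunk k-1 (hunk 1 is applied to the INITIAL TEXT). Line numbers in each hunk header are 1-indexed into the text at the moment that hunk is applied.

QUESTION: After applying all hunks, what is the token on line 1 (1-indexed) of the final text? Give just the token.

Answer: gxa

Derivation:
Hunk 1: at line 9 remove [ehg,vcj] add [uhcqh,icnnv,cgpan] -> 13 lines: gxa nxh sfkb ivm yrcg vrhdq lfjdx abd uksil uhcqh icnnv cgpan rqv
Hunk 2: at line 5 remove [lfjdx,abd,uksil] add [xthca,hvsl,eat] -> 13 lines: gxa nxh sfkb ivm yrcg vrhdq xthca hvsl eat uhcqh icnnv cgpan rqv
Hunk 3: at line 1 remove [sfkb,ivm] add [bhnus,kfbcc] -> 13 lines: gxa nxh bhnus kfbcc yrcg vrhdq xthca hvsl eat uhcqh icnnv cgpan rqv
Hunk 4: at line 7 remove [eat,uhcqh,icnnv] add [pfq] -> 11 lines: gxa nxh bhnus kfbcc yrcg vrhdq xthca hvsl pfq cgpan rqv
Final line 1: gxa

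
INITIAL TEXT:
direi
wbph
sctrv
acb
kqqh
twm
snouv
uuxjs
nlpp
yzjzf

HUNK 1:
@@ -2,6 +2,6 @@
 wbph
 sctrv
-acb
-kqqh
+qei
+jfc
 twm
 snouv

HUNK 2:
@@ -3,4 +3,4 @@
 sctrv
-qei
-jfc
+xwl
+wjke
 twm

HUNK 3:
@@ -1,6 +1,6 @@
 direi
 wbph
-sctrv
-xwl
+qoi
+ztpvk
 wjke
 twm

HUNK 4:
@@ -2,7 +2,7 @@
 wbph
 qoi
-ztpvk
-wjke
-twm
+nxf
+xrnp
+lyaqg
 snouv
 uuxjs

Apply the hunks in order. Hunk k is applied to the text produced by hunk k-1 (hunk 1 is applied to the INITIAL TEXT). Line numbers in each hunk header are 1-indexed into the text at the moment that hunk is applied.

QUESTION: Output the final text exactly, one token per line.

Hunk 1: at line 2 remove [acb,kqqh] add [qei,jfc] -> 10 lines: direi wbph sctrv qei jfc twm snouv uuxjs nlpp yzjzf
Hunk 2: at line 3 remove [qei,jfc] add [xwl,wjke] -> 10 lines: direi wbph sctrv xwl wjke twm snouv uuxjs nlpp yzjzf
Hunk 3: at line 1 remove [sctrv,xwl] add [qoi,ztpvk] -> 10 lines: direi wbph qoi ztpvk wjke twm snouv uuxjs nlpp yzjzf
Hunk 4: at line 2 remove [ztpvk,wjke,twm] add [nxf,xrnp,lyaqg] -> 10 lines: direi wbph qoi nxf xrnp lyaqg snouv uuxjs nlpp yzjzf

Answer: direi
wbph
qoi
nxf
xrnp
lyaqg
snouv
uuxjs
nlpp
yzjzf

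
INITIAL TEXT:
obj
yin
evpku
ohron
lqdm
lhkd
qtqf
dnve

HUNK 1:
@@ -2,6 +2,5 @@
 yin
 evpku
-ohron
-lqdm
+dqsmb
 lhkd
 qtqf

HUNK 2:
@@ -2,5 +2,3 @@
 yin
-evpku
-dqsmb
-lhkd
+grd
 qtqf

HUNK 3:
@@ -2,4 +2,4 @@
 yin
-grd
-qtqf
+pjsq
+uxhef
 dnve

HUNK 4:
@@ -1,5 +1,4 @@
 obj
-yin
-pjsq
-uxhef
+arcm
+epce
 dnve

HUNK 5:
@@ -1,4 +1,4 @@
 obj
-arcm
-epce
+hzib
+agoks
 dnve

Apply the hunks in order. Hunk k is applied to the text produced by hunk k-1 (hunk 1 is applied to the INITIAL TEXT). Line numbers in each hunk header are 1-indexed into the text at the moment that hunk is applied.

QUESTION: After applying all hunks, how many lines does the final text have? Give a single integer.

Answer: 4

Derivation:
Hunk 1: at line 2 remove [ohron,lqdm] add [dqsmb] -> 7 lines: obj yin evpku dqsmb lhkd qtqf dnve
Hunk 2: at line 2 remove [evpku,dqsmb,lhkd] add [grd] -> 5 lines: obj yin grd qtqf dnve
Hunk 3: at line 2 remove [grd,qtqf] add [pjsq,uxhef] -> 5 lines: obj yin pjsq uxhef dnve
Hunk 4: at line 1 remove [yin,pjsq,uxhef] add [arcm,epce] -> 4 lines: obj arcm epce dnve
Hunk 5: at line 1 remove [arcm,epce] add [hzib,agoks] -> 4 lines: obj hzib agoks dnve
Final line count: 4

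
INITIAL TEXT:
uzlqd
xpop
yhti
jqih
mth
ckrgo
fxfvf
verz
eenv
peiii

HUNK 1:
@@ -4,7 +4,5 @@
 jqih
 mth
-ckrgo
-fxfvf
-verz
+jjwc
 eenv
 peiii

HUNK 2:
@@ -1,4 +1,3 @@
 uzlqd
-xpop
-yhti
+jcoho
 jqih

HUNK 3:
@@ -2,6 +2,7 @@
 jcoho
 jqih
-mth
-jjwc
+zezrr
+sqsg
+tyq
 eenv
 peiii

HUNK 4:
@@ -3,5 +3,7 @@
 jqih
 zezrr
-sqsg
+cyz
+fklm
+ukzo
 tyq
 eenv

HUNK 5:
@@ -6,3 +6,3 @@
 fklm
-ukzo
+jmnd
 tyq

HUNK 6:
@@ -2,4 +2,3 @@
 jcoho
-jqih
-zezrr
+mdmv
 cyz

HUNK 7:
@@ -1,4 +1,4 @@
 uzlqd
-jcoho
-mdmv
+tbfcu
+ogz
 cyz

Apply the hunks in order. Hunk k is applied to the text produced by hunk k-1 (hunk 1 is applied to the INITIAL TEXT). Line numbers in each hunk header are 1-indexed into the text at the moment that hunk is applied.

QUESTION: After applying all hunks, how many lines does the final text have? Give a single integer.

Hunk 1: at line 4 remove [ckrgo,fxfvf,verz] add [jjwc] -> 8 lines: uzlqd xpop yhti jqih mth jjwc eenv peiii
Hunk 2: at line 1 remove [xpop,yhti] add [jcoho] -> 7 lines: uzlqd jcoho jqih mth jjwc eenv peiii
Hunk 3: at line 2 remove [mth,jjwc] add [zezrr,sqsg,tyq] -> 8 lines: uzlqd jcoho jqih zezrr sqsg tyq eenv peiii
Hunk 4: at line 3 remove [sqsg] add [cyz,fklm,ukzo] -> 10 lines: uzlqd jcoho jqih zezrr cyz fklm ukzo tyq eenv peiii
Hunk 5: at line 6 remove [ukzo] add [jmnd] -> 10 lines: uzlqd jcoho jqih zezrr cyz fklm jmnd tyq eenv peiii
Hunk 6: at line 2 remove [jqih,zezrr] add [mdmv] -> 9 lines: uzlqd jcoho mdmv cyz fklm jmnd tyq eenv peiii
Hunk 7: at line 1 remove [jcoho,mdmv] add [tbfcu,ogz] -> 9 lines: uzlqd tbfcu ogz cyz fklm jmnd tyq eenv peiii
Final line count: 9

Answer: 9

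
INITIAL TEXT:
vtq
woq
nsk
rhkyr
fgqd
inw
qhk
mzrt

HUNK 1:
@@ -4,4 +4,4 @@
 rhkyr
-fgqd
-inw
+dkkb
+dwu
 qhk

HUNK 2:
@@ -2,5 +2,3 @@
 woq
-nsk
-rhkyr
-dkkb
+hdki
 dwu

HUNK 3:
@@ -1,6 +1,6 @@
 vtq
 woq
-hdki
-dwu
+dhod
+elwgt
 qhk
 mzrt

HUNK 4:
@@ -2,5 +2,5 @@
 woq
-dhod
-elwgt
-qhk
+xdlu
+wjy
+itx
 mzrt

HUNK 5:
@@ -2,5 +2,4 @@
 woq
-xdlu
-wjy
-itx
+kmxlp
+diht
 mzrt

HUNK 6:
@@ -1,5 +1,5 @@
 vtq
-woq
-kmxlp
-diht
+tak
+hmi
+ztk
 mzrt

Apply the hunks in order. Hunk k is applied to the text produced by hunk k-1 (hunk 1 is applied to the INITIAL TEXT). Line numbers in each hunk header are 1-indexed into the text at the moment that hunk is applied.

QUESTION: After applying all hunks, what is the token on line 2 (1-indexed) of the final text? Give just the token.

Hunk 1: at line 4 remove [fgqd,inw] add [dkkb,dwu] -> 8 lines: vtq woq nsk rhkyr dkkb dwu qhk mzrt
Hunk 2: at line 2 remove [nsk,rhkyr,dkkb] add [hdki] -> 6 lines: vtq woq hdki dwu qhk mzrt
Hunk 3: at line 1 remove [hdki,dwu] add [dhod,elwgt] -> 6 lines: vtq woq dhod elwgt qhk mzrt
Hunk 4: at line 2 remove [dhod,elwgt,qhk] add [xdlu,wjy,itx] -> 6 lines: vtq woq xdlu wjy itx mzrt
Hunk 5: at line 2 remove [xdlu,wjy,itx] add [kmxlp,diht] -> 5 lines: vtq woq kmxlp diht mzrt
Hunk 6: at line 1 remove [woq,kmxlp,diht] add [tak,hmi,ztk] -> 5 lines: vtq tak hmi ztk mzrt
Final line 2: tak

Answer: tak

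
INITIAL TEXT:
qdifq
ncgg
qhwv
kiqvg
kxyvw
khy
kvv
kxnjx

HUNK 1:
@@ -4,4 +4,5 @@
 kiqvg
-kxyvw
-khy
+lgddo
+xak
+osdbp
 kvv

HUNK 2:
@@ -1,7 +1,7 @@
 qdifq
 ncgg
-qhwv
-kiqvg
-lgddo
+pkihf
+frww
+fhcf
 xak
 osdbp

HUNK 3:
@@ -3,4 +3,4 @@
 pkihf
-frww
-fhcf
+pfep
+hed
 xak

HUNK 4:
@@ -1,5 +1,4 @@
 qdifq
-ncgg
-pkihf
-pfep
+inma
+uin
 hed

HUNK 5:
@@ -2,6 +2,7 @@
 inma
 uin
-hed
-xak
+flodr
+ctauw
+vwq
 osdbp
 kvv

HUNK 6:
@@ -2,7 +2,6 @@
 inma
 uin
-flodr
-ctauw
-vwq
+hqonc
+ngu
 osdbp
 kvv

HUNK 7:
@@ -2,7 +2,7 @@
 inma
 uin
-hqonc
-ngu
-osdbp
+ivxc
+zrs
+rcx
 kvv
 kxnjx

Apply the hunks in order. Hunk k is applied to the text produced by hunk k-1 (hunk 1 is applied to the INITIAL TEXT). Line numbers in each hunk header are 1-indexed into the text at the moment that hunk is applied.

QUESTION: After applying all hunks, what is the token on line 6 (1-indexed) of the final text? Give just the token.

Hunk 1: at line 4 remove [kxyvw,khy] add [lgddo,xak,osdbp] -> 9 lines: qdifq ncgg qhwv kiqvg lgddo xak osdbp kvv kxnjx
Hunk 2: at line 1 remove [qhwv,kiqvg,lgddo] add [pkihf,frww,fhcf] -> 9 lines: qdifq ncgg pkihf frww fhcf xak osdbp kvv kxnjx
Hunk 3: at line 3 remove [frww,fhcf] add [pfep,hed] -> 9 lines: qdifq ncgg pkihf pfep hed xak osdbp kvv kxnjx
Hunk 4: at line 1 remove [ncgg,pkihf,pfep] add [inma,uin] -> 8 lines: qdifq inma uin hed xak osdbp kvv kxnjx
Hunk 5: at line 2 remove [hed,xak] add [flodr,ctauw,vwq] -> 9 lines: qdifq inma uin flodr ctauw vwq osdbp kvv kxnjx
Hunk 6: at line 2 remove [flodr,ctauw,vwq] add [hqonc,ngu] -> 8 lines: qdifq inma uin hqonc ngu osdbp kvv kxnjx
Hunk 7: at line 2 remove [hqonc,ngu,osdbp] add [ivxc,zrs,rcx] -> 8 lines: qdifq inma uin ivxc zrs rcx kvv kxnjx
Final line 6: rcx

Answer: rcx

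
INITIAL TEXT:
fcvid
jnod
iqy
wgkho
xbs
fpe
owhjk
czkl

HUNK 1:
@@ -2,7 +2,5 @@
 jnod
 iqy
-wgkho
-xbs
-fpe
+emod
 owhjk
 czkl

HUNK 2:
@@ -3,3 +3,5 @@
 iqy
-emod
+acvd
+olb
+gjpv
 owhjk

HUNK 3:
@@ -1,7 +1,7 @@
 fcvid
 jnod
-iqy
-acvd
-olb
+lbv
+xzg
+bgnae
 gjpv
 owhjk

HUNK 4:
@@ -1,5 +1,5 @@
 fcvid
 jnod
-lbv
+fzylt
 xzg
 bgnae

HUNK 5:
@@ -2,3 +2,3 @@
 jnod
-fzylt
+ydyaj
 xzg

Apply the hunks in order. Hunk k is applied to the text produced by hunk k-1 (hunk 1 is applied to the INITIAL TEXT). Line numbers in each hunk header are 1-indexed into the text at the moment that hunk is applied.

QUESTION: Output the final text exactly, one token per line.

Answer: fcvid
jnod
ydyaj
xzg
bgnae
gjpv
owhjk
czkl

Derivation:
Hunk 1: at line 2 remove [wgkho,xbs,fpe] add [emod] -> 6 lines: fcvid jnod iqy emod owhjk czkl
Hunk 2: at line 3 remove [emod] add [acvd,olb,gjpv] -> 8 lines: fcvid jnod iqy acvd olb gjpv owhjk czkl
Hunk 3: at line 1 remove [iqy,acvd,olb] add [lbv,xzg,bgnae] -> 8 lines: fcvid jnod lbv xzg bgnae gjpv owhjk czkl
Hunk 4: at line 1 remove [lbv] add [fzylt] -> 8 lines: fcvid jnod fzylt xzg bgnae gjpv owhjk czkl
Hunk 5: at line 2 remove [fzylt] add [ydyaj] -> 8 lines: fcvid jnod ydyaj xzg bgnae gjpv owhjk czkl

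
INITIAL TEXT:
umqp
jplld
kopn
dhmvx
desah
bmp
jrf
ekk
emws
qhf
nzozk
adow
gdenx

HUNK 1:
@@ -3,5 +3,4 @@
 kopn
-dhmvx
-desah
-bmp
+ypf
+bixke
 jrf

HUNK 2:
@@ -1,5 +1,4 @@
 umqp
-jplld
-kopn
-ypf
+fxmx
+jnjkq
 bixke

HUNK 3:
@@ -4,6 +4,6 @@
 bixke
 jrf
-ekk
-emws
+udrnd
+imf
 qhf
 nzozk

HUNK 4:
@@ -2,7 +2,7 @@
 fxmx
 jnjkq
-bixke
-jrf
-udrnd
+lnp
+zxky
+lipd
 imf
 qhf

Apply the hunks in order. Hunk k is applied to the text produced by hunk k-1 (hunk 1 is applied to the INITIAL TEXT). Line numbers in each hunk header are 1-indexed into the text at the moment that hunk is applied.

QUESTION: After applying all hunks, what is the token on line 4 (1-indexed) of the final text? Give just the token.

Hunk 1: at line 3 remove [dhmvx,desah,bmp] add [ypf,bixke] -> 12 lines: umqp jplld kopn ypf bixke jrf ekk emws qhf nzozk adow gdenx
Hunk 2: at line 1 remove [jplld,kopn,ypf] add [fxmx,jnjkq] -> 11 lines: umqp fxmx jnjkq bixke jrf ekk emws qhf nzozk adow gdenx
Hunk 3: at line 4 remove [ekk,emws] add [udrnd,imf] -> 11 lines: umqp fxmx jnjkq bixke jrf udrnd imf qhf nzozk adow gdenx
Hunk 4: at line 2 remove [bixke,jrf,udrnd] add [lnp,zxky,lipd] -> 11 lines: umqp fxmx jnjkq lnp zxky lipd imf qhf nzozk adow gdenx
Final line 4: lnp

Answer: lnp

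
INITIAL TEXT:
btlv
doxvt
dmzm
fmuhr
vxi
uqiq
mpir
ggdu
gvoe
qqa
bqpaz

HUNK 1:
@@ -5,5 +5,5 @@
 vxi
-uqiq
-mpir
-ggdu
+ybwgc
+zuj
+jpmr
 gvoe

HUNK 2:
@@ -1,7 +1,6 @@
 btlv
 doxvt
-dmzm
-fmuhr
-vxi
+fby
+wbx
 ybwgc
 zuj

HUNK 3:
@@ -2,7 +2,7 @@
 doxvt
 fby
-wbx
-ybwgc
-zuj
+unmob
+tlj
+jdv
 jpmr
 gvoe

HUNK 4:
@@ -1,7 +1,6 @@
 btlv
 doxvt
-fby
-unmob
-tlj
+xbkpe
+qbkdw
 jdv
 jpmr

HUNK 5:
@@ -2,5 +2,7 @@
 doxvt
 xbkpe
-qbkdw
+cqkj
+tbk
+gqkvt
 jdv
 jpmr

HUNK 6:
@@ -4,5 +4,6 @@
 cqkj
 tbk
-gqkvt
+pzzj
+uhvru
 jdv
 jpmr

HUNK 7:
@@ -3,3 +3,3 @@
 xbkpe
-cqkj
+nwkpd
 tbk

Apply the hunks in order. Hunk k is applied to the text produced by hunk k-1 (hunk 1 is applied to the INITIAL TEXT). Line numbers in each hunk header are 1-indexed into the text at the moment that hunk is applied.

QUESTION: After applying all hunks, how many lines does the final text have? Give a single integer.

Answer: 12

Derivation:
Hunk 1: at line 5 remove [uqiq,mpir,ggdu] add [ybwgc,zuj,jpmr] -> 11 lines: btlv doxvt dmzm fmuhr vxi ybwgc zuj jpmr gvoe qqa bqpaz
Hunk 2: at line 1 remove [dmzm,fmuhr,vxi] add [fby,wbx] -> 10 lines: btlv doxvt fby wbx ybwgc zuj jpmr gvoe qqa bqpaz
Hunk 3: at line 2 remove [wbx,ybwgc,zuj] add [unmob,tlj,jdv] -> 10 lines: btlv doxvt fby unmob tlj jdv jpmr gvoe qqa bqpaz
Hunk 4: at line 1 remove [fby,unmob,tlj] add [xbkpe,qbkdw] -> 9 lines: btlv doxvt xbkpe qbkdw jdv jpmr gvoe qqa bqpaz
Hunk 5: at line 2 remove [qbkdw] add [cqkj,tbk,gqkvt] -> 11 lines: btlv doxvt xbkpe cqkj tbk gqkvt jdv jpmr gvoe qqa bqpaz
Hunk 6: at line 4 remove [gqkvt] add [pzzj,uhvru] -> 12 lines: btlv doxvt xbkpe cqkj tbk pzzj uhvru jdv jpmr gvoe qqa bqpaz
Hunk 7: at line 3 remove [cqkj] add [nwkpd] -> 12 lines: btlv doxvt xbkpe nwkpd tbk pzzj uhvru jdv jpmr gvoe qqa bqpaz
Final line count: 12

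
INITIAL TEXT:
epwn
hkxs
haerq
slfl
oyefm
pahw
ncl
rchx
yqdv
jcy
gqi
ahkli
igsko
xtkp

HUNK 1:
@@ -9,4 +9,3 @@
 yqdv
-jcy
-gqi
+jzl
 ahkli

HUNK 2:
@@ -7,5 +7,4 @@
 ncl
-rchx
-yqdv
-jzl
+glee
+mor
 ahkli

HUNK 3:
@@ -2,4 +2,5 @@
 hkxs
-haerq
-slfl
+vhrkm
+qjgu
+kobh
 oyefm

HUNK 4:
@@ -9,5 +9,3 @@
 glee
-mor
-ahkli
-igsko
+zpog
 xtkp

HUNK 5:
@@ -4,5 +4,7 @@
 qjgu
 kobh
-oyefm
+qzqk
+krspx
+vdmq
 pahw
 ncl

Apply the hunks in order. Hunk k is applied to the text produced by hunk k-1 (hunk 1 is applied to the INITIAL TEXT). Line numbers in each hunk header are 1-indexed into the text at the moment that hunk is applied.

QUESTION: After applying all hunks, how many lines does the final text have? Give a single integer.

Hunk 1: at line 9 remove [jcy,gqi] add [jzl] -> 13 lines: epwn hkxs haerq slfl oyefm pahw ncl rchx yqdv jzl ahkli igsko xtkp
Hunk 2: at line 7 remove [rchx,yqdv,jzl] add [glee,mor] -> 12 lines: epwn hkxs haerq slfl oyefm pahw ncl glee mor ahkli igsko xtkp
Hunk 3: at line 2 remove [haerq,slfl] add [vhrkm,qjgu,kobh] -> 13 lines: epwn hkxs vhrkm qjgu kobh oyefm pahw ncl glee mor ahkli igsko xtkp
Hunk 4: at line 9 remove [mor,ahkli,igsko] add [zpog] -> 11 lines: epwn hkxs vhrkm qjgu kobh oyefm pahw ncl glee zpog xtkp
Hunk 5: at line 4 remove [oyefm] add [qzqk,krspx,vdmq] -> 13 lines: epwn hkxs vhrkm qjgu kobh qzqk krspx vdmq pahw ncl glee zpog xtkp
Final line count: 13

Answer: 13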